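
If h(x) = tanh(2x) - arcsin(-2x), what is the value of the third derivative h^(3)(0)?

Expand each term separately and add.
From the series, [x^3] h = -4/3; multiply by 3! = 6 to get -8.

-8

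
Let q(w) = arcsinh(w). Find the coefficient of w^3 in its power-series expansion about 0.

Compute the successive derivatives at the expansion point and divide by k!.
q(0) = 0
q′(0) = 1
q′′(0) = 0
q′′′(0) = -1

-1/6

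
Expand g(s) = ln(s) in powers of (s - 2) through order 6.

Use the known series and substitute for the argument.
g(2) = ln(2)
g′(2) = 1/2
g′′(2) = -1/4
g′′′(2) = 1/4
g^(4)(2) = -3/8
g^(5)(2) = 3/4
g^(6)(2) = -15/8

-(s - 2)^6/384 + (s - 2)^5/160 - (s - 2)^4/64 + (s - 2)^3/24 - (s - 2)^2/8 + (s - 2)/2 + ln(2)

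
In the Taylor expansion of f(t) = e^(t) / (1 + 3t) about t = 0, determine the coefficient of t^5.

-10447/60

Take the Cauchy product of the two expansions.
f(0) = 1
f′(0) = -2
f′′(0) = 13
f′′′(0) = -116
f^(4)(0) = 1393
f^(5)(0) = -20894
So c_5 = f^(5)(0)/5! = -10447/60.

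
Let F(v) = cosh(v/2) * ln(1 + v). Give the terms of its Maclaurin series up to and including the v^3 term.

11*v^3/24 - v^2/2 + v

Take the Cauchy product of the two expansions.
[v^0] = 0;  [v^1] = 1;  [v^2] = -1/2;  [v^3] = 11/24.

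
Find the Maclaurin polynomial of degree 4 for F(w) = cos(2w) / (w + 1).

Multiply the numerator's expansion by the denominator's geometric series.
[w^0] = 1;  [w^1] = -1;  [w^2] = -1;  [w^3] = 1;  [w^4] = -1/3.

-w^4/3 + w^3 - w^2 - w + 1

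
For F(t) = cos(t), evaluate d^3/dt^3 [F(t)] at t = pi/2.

1

From the series, [(t - pi/2)^3] F = 1/6; multiply by 3! = 6 to get 1.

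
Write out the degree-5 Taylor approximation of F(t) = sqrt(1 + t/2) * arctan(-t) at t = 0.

Take the Cauchy product of the two expansions.
[t^0] = 0;  [t^1] = -1;  [t^2] = -1/4;  [t^3] = 35/96;  [t^4] = 29/384;  [t^5] = -6389/30720.

-6389*t^5/30720 + 29*t^4/384 + 35*t^3/96 - t^2/4 - t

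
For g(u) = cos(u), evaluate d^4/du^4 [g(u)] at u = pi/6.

sqrt(3)/2

The coefficient of (u - pi/6)^4 in the expansion is sqrt(3)/48, so g^(4)(pi/6) = 4! * (sqrt(3)/48) = sqrt(3)/2.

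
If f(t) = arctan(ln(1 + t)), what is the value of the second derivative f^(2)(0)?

-1

Let u equal the inner series; expand the outer function in u and truncate.
The coefficient of t^2 in the expansion is -1/2, so f′′(0) = 2! * (-1/2) = -1.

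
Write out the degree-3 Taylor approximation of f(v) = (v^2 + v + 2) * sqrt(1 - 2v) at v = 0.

-5*v^3/2 - v^2 - v + 2

Multiply each power in the prefactor through the base expansion.
f(0) = 2
f′(0) = -1
f′′(0) = -2
f′′′(0) = -15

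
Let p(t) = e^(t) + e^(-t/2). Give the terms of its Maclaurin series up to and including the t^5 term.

31*t^5/3840 + 17*t^4/384 + 7*t^3/48 + 5*t^2/8 + t/2 + 2

Expand each term separately and add.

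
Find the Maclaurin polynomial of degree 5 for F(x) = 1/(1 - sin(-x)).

Let u equal the inner series; expand the outer function in u and truncate.
F(0) = 1
F′(0) = -1
F′′(0) = 2
F′′′(0) = -5
F^(4)(0) = 16
F^(5)(0) = -61

-61*x^5/120 + 2*x^4/3 - 5*x^3/6 + x^2 - x + 1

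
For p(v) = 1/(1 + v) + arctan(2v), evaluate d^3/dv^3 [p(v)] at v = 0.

-22

Combine the two series term by term.
The coefficient of v^3 in the expansion is -11/3, so p′′′(0) = 3! * (-11/3) = -22.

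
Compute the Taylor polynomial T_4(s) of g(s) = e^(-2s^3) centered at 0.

1 - 2*s^3

Use the known series and substitute for the argument.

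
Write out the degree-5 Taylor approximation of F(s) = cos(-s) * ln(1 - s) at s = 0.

-3*s^5/40 + s^3/6 - s^2/2 - s

Multiply the two series term by term and collect like powers.
F(0) = 0
F′(0) = -1
F′′(0) = -1
F′′′(0) = 1
F^(4)(0) = 0
F^(5)(0) = -9
Then c_k = F^(k)(0)/k! gives each Taylor coefficient.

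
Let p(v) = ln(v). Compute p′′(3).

-1/9

The coefficient of (v - 3)^2 in the expansion is -1/18, so p′′(3) = 2! * (-1/18) = -1/9.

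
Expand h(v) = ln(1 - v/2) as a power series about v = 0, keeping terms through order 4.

[v^0] = 0;  [v^1] = -1/2;  [v^2] = -1/8;  [v^3] = -1/24;  [v^4] = -1/64.

-v^4/64 - v^3/24 - v^2/8 - v/2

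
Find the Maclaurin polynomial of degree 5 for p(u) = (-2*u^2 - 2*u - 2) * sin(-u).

Shift and add copies of the series according to the polynomial's terms.
[u^0] = 0;  [u^1] = 2;  [u^2] = 2;  [u^3] = 5/3;  [u^4] = -1/3;  [u^5] = -19/60.

-19*u^5/60 - u^4/3 + 5*u^3/3 + 2*u^2 + 2*u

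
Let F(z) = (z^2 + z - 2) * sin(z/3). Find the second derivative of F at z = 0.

Shift and add copies of the series according to the polynomial's terms.
The coefficient of z^2 in the expansion is 1/3, so F′′(0) = 2! * (1/3) = 2/3.

2/3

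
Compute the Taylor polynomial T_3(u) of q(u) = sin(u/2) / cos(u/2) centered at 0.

u^3/24 + u/2

Write the quotient as an unknown series and match coefficients against numerator = denominator · series.
q(0) = 0
q′(0) = 1/2
q′′(0) = 0
q′′′(0) = 1/4
Dividing each by k! gives the coefficients c_0, ..., c_3.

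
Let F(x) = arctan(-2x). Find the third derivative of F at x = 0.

16

Use the known series and substitute for the argument.
The coefficient of x^3 in the expansion is 8/3, so F′′′(0) = 3! * (8/3) = 16.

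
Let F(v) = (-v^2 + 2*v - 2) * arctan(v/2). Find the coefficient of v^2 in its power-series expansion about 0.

1

Distribute the polynomial across the series and collect like powers.
F(0) = 0
F′(0) = -1
F′′(0) = 2
Dividing each by k! gives the coefficients c_0, ..., c_2.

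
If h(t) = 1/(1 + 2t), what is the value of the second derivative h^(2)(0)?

The coefficient of t^2 in the expansion is 4, so h′′(0) = 2! * (4) = 8.

8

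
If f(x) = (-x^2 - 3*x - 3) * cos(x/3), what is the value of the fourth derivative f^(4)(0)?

Distribute the polynomial across the series and collect like powers.
From the series, [x^4] f = 35/648; multiply by 4! = 24 to get 35/27.

35/27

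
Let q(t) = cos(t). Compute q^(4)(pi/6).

sqrt(3)/2

From the series, [(t - pi/6)^4] q = sqrt(3)/48; multiply by 4! = 24 to get sqrt(3)/2.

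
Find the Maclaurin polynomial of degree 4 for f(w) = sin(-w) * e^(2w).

Multiply the two series term by term and collect like powers.
[w^0] = 0;  [w^1] = -1;  [w^2] = -2;  [w^3] = -11/6;  [w^4] = -1.

-w^4 - 11*w^3/6 - 2*w^2 - w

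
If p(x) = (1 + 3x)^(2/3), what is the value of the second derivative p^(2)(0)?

From the series, [x^2] p = -1; multiply by 2! = 2 to get -2.

-2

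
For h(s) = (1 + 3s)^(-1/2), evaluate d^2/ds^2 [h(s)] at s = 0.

The coefficient of s^2 in the expansion is 27/8, so h′′(0) = 2! * (27/8) = 27/4.

27/4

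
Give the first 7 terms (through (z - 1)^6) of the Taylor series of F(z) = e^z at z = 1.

e*(z - 1)^6/720 + e*(z - 1)^5/120 + e*(z - 1)^4/24 + e*(z - 1)^3/6 + e*(z - 1)^2/2 + e*(z - 1) + e

Apply the Taylor formula c_k = f^(k)(a)/k!.
[(z - 1)^0] = e;  [(z - 1)^1] = e;  [(z - 1)^2] = e/2;  [(z - 1)^3] = e/6;  [(z - 1)^4] = e/24;  [(z - 1)^5] = e/120;  [(z - 1)^6] = e/720.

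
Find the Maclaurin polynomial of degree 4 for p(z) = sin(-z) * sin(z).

Take the Cauchy product of the two expansions.
p(0) = 0
p′(0) = 0
p′′(0) = -2
p′′′(0) = 0
p^(4)(0) = 8
Dividing each by k! gives the coefficients c_0, ..., c_4.

z^4/3 - z^2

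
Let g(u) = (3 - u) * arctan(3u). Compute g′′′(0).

Shift and add copies of the series according to the polynomial's terms.
From the series, [u^3] g = -27; multiply by 3! = 6 to get -162.

-162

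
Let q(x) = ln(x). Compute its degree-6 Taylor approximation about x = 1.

-(x - 1)^6/6 + (x - 1)^5/5 - (x - 1)^4/4 + (x - 1)^3/3 - (x - 1)^2/2 + (x - 1)

q(1) = 0
q′(1) = 1
q′′(1) = -1
q′′′(1) = 2
q^(4)(1) = -6
q^(5)(1) = 24
q^(6)(1) = -120
The Taylor polynomial is Σ q^(k)(1)/k! · (x - 1)^k.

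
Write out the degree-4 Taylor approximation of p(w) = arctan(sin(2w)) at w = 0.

-4*w^3 + 2*w

Let u equal the inner series; expand the outer function in u and truncate.
p(0) = 0
p′(0) = 2
p′′(0) = 0
p′′′(0) = -24
p^(4)(0) = 0
Then c_k = p^(k)(0)/k! gives each Taylor coefficient.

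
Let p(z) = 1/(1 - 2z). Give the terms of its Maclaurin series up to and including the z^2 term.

4*z^2 + 2*z + 1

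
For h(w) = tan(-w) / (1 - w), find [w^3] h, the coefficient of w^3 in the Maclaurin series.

Expand each factor separately, then convolve coefficients.
So c_3 = h′′′(0)/3! = -4/3.

-4/3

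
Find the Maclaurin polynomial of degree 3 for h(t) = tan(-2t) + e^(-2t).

Expand each term separately and add.

-4*t^3 + 2*t^2 - 4*t + 1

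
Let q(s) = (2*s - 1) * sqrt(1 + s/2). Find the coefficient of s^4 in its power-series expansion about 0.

Distribute the polynomial across the series and collect like powers.
q(0) = -1
q′(0) = 7/4
q′′(0) = 17/16
q′′′(0) = -27/64
q^(4)(0) = 111/256
So c_4 = q^(4)(0)/4! = 37/2048.

37/2048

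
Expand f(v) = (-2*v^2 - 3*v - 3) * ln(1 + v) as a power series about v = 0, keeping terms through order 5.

Shift and add copies of the series according to the polynomial's terms.
[v^0] = 0;  [v^1] = -3;  [v^2] = -3/2;  [v^3] = -3/2;  [v^4] = 3/4;  [v^5] = -31/60.

-31*v^5/60 + 3*v^4/4 - 3*v^3/2 - 3*v^2/2 - 3*v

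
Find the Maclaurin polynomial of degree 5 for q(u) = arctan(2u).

32*u^5/5 - 8*u^3/3 + 2*u

Differentiate repeatedly and evaluate at the center.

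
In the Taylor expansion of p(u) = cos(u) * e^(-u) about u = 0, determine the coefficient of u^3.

Expand each factor separately, then convolve coefficients.
p(0) = 1
p′(0) = -1
p′′(0) = 0
p′′′(0) = 2

1/3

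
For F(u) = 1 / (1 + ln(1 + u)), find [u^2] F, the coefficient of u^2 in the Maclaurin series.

Use the geometric series for the reciprocal, then substitute.

3/2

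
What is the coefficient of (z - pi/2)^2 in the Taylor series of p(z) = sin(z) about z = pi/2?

p(pi/2) = 1
p′(pi/2) = 0
p′′(pi/2) = -1
Then c_k = p^(k)(pi/2)/k! gives each Taylor coefficient.

-1/2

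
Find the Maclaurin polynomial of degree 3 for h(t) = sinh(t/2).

Use the known series and substitute for the argument.
h(0) = 0
h′(0) = 1/2
h′′(0) = 0
h′′′(0) = 1/8

t^3/48 + t/2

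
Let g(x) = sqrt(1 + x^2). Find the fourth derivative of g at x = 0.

-3

From the series, [x^4] g = -1/8; multiply by 4! = 24 to get -3.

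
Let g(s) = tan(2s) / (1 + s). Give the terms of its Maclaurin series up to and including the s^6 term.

-134*s^6/15 + 134*s^5/15 - 14*s^4/3 + 14*s^3/3 - 2*s^2 + 2*s

Take the Cauchy product of the two expansions.
g(0) = 0
g′(0) = 2
g′′(0) = -4
g′′′(0) = 28
g^(4)(0) = -112
g^(5)(0) = 1072
g^(6)(0) = -6432
Dividing each by k! gives the coefficients c_0, ..., c_6.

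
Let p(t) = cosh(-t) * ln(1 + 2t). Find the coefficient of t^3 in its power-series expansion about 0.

Write out both Maclaurin series and multiply, keeping only the needed powers.
p(0) = 0
p′(0) = 2
p′′(0) = -4
p′′′(0) = 22

11/3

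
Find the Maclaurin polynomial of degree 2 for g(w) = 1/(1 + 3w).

Differentiate repeatedly and evaluate at the center.
g(0) = 1
g′(0) = -3
g′′(0) = 18
Then c_k = g^(k)(0)/k! gives each Taylor coefficient.

9*w^2 - 3*w + 1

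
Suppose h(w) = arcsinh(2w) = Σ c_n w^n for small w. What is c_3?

-4/3

Compute the successive derivatives at the expansion point and divide by k!.
h(0) = 0
h′(0) = 2
h′′(0) = 0
h′′′(0) = -8
Then c_k = h^(k)(0)/k! gives each Taylor coefficient.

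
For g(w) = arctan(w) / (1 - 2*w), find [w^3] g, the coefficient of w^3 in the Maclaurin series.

Use 1/(1 - r) = Σ r^k on the denominator, then take the Cauchy product.
g(0) = 0
g′(0) = 1
g′′(0) = 4
g′′′(0) = 22

11/3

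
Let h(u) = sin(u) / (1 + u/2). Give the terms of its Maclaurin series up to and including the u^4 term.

-u^4/24 + u^3/12 - u^2/2 + u

Expand each factor separately, then convolve coefficients.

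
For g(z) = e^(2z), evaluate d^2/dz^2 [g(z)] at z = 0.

From the series, [z^2] g = 2; multiply by 2! = 2 to get 4.

4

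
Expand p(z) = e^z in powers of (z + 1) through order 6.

p(-1) = e^(-1)
p′(-1) = e^(-1)
p′′(-1) = e^(-1)
p′′′(-1) = e^(-1)
p^(4)(-1) = e^(-1)
p^(5)(-1) = e^(-1)
p^(6)(-1) = e^(-1)

(z + 1)^6*e^(-1)/720 + (z + 1)^5*e^(-1)/120 + (z + 1)^4*e^(-1)/24 + (z + 1)^3*e^(-1)/6 + (z + 1)^2*e^(-1)/2 + (z + 1)*e^(-1) + e^(-1)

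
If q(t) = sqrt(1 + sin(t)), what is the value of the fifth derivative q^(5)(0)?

1/32

Compose series: expand the inner function first, then feed it into the outer expansion.
The coefficient of t^5 in the expansion is 1/3840, so q^(5)(0) = 5! * (1/3840) = 1/32.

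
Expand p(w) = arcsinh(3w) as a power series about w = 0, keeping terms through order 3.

p(0) = 0
p′(0) = 3
p′′(0) = 0
p′′′(0) = -27

-9*w^3/2 + 3*w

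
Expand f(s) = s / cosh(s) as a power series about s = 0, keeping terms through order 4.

Write the quotient as an unknown series and match coefficients against numerator = denominator · series.
[s^0] = 0;  [s^1] = 1;  [s^2] = 0;  [s^3] = -1/2;  [s^4] = 0.

-s^3/2 + s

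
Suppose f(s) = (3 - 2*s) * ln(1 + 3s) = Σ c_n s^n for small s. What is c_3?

Distribute the polynomial across the series and collect like powers.
f(0) = 0
f′(0) = 9
f′′(0) = -39
f′′′(0) = 216
Dividing each by k! gives the coefficients c_0, ..., c_3.

36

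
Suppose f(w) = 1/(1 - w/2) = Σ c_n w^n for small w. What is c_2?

1/4

[w^0] = 1;  [w^1] = 1/2;  [w^2] = 1/4.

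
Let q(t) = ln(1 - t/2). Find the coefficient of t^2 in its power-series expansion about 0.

-1/8

Apply the Taylor formula c_k = f^(k)(a)/k!.
q(0) = 0
q′(0) = -1/2
q′′(0) = -1/4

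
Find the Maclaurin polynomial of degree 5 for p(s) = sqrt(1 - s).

-7*s^5/256 - 5*s^4/128 - s^3/16 - s^2/8 - s/2 + 1

Apply the Taylor formula c_k = f^(k)(a)/k!.
[s^0] = 1;  [s^1] = -1/2;  [s^2] = -1/8;  [s^3] = -1/16;  [s^4] = -5/128;  [s^5] = -7/256.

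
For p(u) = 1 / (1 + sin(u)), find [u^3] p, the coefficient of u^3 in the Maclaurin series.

-5/6

Write 1/(1+u) = 1 - u + u^2 - u^3 + ... and substitute the series for u.
So c_3 = p′′′(0)/3! = -5/6.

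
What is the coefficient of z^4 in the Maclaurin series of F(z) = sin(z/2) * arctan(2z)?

Multiply the two series term by term and collect like powers.
[z^0] = 0;  [z^1] = 0;  [z^2] = 1;  [z^3] = 0;  [z^4] = -11/8.
So c_4 = F^(4)(0)/4! = -11/8.

-11/8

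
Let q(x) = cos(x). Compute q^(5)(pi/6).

The coefficient of (x - pi/6)^5 in the expansion is -1/240, so q^(5)(pi/6) = 5! * (-1/240) = -1/2.

-1/2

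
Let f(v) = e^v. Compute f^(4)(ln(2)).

From the series, [(v - ln(2))^4] f = 1/12; multiply by 4! = 24 to get 2.

2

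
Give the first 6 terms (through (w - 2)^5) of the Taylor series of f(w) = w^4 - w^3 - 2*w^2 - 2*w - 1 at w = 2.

(w - 2)^4 + 7*(w - 2)^3 + 16*(w - 2)^2 + 10*(w - 2) - 5

f(2) = -5
f′(2) = 10
f′′(2) = 32
f′′′(2) = 42
f^(4)(2) = 24
f^(5)(2) = 0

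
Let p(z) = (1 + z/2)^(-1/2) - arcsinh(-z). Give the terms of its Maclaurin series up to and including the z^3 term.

Add the two expansions coefficient-wise.

-79*z^3/384 + 3*z^2/32 + 3*z/4 + 1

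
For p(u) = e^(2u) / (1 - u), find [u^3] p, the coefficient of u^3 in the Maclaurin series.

Take the Cauchy product of the two expansions.

19/3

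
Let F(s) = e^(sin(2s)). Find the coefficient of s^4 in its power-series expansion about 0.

Plug the Maclaurin series of the inner function into that of the outer and collect terms.

-2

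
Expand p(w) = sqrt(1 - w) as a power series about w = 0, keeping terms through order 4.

Apply the Taylor formula c_k = f^(k)(a)/k!.
[w^0] = 1;  [w^1] = -1/2;  [w^2] = -1/8;  [w^3] = -1/16;  [w^4] = -5/128.

-5*w^4/128 - w^3/16 - w^2/8 - w/2 + 1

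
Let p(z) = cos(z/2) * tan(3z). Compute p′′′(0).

207/4

Multiply the two series term by term and collect like powers.
From the series, [z^3] p = 69/8; multiply by 3! = 6 to get 207/4.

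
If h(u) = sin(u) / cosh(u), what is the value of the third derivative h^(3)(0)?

Divide the numerator series by the denominator series (power-series long division).
The coefficient of u^3 in the expansion is -2/3, so h′′′(0) = 3! * (-2/3) = -4.

-4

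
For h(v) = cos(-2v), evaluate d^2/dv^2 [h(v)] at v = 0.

-4

The coefficient of v^2 in the expansion is -2, so h′′(0) = 2! * (-2) = -4.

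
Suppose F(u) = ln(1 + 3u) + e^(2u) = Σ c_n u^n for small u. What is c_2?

-5/2

Add the two expansions coefficient-wise.
So c_2 = F′′(0)/2! = -5/2.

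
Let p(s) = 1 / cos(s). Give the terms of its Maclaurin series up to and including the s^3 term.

Invert the denominator's series and multiply.
p(0) = 1
p′(0) = 0
p′′(0) = 1
p′′′(0) = 0
Dividing each by k! gives the coefficients c_0, ..., c_3.

s^2/2 + 1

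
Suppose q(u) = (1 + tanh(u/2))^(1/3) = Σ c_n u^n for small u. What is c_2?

Substitute the inner expansion into the outer series and collect powers.
q(0) = 1
q′(0) = 1/6
q′′(0) = -1/18
So c_2 = q′′(0)/2! = -1/36.

-1/36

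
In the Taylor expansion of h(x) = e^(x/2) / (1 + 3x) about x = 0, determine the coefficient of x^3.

-1097/48

Expand each factor separately, then convolve coefficients.
h(0) = 1
h′(0) = -5/2
h′′(0) = 61/4
h′′′(0) = -1097/8
The Taylor polynomial is Σ h^(k)(0)/k! · x^k.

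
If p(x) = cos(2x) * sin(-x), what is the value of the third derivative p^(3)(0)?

13

Multiply the two series term by term and collect like powers.
The coefficient of x^3 in the expansion is 13/6, so p′′′(0) = 3! * (13/6) = 13.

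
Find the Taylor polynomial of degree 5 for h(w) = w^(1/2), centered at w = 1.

[(w - 1)^0] = 1;  [(w - 1)^1] = 1/2;  [(w - 1)^2] = -1/8;  [(w - 1)^3] = 1/16;  [(w - 1)^4] = -5/128;  [(w - 1)^5] = 7/256.

7*(w - 1)^5/256 - 5*(w - 1)^4/128 + (w - 1)^3/16 - (w - 1)^2/8 + (w - 1)/2 + 1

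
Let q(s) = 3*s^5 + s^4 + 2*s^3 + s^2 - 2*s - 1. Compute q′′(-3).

-1546

From the series, [(s + 3)^2] q = -773; multiply by 2! = 2 to get -1546.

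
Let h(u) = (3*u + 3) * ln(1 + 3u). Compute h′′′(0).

Shift and add copies of the series according to the polynomial's terms.
The coefficient of u^3 in the expansion is 27/2, so h′′′(0) = 3! * (27/2) = 81.

81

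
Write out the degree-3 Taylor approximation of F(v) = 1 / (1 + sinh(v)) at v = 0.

Expand as Σ (-1)^k u^k with u equal to the inner function's series.
F(0) = 1
F′(0) = -1
F′′(0) = 2
F′′′(0) = -7
The Taylor polynomial is Σ F^(k)(0)/k! · v^k.

-7*v^3/6 + v^2 - v + 1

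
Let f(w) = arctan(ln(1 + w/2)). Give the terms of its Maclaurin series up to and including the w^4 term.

w^4/64 - w^2/8 + w/2

Plug the Maclaurin series of the inner function into that of the outer and collect terms.
f(0) = 0
f′(0) = 1/2
f′′(0) = -1/4
f′′′(0) = 0
f^(4)(0) = 3/8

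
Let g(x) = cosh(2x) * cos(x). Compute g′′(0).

Multiply the two series term by term and collect like powers.
The coefficient of x^2 in the expansion is 3/2, so g′′(0) = 2! * (3/2) = 3.

3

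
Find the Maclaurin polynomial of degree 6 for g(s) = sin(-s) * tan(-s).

Write out both Maclaurin series and multiply, keeping only the needed powers.

31*s^6/360 + s^4/6 + s^2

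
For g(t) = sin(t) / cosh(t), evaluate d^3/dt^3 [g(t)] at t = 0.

-4

Invert the denominator's series and multiply.
The coefficient of t^3 in the expansion is -2/3, so g′′′(0) = 3! * (-2/3) = -4.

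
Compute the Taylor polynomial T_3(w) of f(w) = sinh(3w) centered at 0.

9*w^3/2 + 3*w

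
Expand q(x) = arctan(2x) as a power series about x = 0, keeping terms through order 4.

-8*x^3/3 + 2*x

[x^0] = 0;  [x^1] = 2;  [x^2] = 0;  [x^3] = -8/3;  [x^4] = 0.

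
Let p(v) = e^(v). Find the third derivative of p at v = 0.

From the series, [v^3] p = 1/6; multiply by 3! = 6 to get 1.

1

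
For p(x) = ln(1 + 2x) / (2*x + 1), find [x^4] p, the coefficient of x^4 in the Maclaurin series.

-100/3

Expand 1/(denominator) as a geometric series and multiply by the numerator's series.
p(0) = 0
p′(0) = 2
p′′(0) = -12
p′′′(0) = 88
p^(4)(0) = -800
So c_4 = p^(4)(0)/4! = -100/3.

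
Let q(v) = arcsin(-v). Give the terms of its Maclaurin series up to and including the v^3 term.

[v^0] = 0;  [v^1] = -1;  [v^2] = 0;  [v^3] = -1/6.

-v^3/6 - v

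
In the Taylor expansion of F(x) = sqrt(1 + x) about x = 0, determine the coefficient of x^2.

-1/8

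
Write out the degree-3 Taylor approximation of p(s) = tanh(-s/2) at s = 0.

s^3/24 - s/2

p(0) = 0
p′(0) = -1/2
p′′(0) = 0
p′′′(0) = 1/4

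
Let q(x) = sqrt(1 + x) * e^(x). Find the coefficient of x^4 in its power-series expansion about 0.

11/128

Expand each factor separately, then convolve coefficients.
q(0) = 1
q′(0) = 3/2
q′′(0) = 7/4
q′′′(0) = 17/8
q^(4)(0) = 33/16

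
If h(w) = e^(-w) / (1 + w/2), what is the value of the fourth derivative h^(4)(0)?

21/2

Expand each factor separately, then convolve coefficients.
From the series, [w^4] h = 7/16; multiply by 4! = 24 to get 21/2.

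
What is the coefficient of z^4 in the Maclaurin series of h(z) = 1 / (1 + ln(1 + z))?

Write 1/(1+u) = 1 - u + u^2 - u^3 + ... and substitute the series for u.
h(0) = 1
h′(0) = -1
h′′(0) = 3
h′′′(0) = -14
h^(4)(0) = 88
So c_4 = h^(4)(0)/4! = 11/3.

11/3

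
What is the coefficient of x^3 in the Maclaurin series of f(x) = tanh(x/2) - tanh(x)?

Combine the two series term by term.
f(0) = 0
f′(0) = -1/2
f′′(0) = 0
f′′′(0) = 7/4
So c_3 = f′′′(0)/3! = 7/24.

7/24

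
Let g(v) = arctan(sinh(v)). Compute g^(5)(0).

5

Substitute the inner expansion into the outer series and collect powers.
The coefficient of v^5 in the expansion is 1/24, so g^(5)(0) = 5! * (1/24) = 5.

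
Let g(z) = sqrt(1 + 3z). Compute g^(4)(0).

-1215/16

The coefficient of z^4 in the expansion is -405/128, so g^(4)(0) = 4! * (-405/128) = -1215/16.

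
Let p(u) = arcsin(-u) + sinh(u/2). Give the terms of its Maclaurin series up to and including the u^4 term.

-7*u^3/48 - u/2

Expand each term separately and add.
p(0) = 0
p′(0) = -1/2
p′′(0) = 0
p′′′(0) = -7/8
p^(4)(0) = 0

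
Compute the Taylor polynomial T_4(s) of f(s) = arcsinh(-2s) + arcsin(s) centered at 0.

3*s^3/2 - s

Combine the two series term by term.
[s^0] = 0;  [s^1] = -1;  [s^2] = 0;  [s^3] = 3/2;  [s^4] = 0.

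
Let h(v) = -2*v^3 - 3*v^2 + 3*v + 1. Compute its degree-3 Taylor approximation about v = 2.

-2*(v - 2)^3 - 15*(v - 2)^2 - 33*(v - 2) - 21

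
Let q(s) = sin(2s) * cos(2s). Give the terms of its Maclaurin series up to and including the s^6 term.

Multiply the two series term by term and collect like powers.
q(0) = 0
q′(0) = 2
q′′(0) = 0
q′′′(0) = -32
q^(4)(0) = 0
q^(5)(0) = 512
q^(6)(0) = 0
Then c_k = q^(k)(0)/k! gives each Taylor coefficient.

64*s^5/15 - 16*s^3/3 + 2*s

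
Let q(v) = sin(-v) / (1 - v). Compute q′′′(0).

-5

Write out both Maclaurin series and multiply, keeping only the needed powers.
From the series, [v^3] q = -5/6; multiply by 3! = 6 to get -5.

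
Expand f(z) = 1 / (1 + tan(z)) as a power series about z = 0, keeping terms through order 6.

Expand as Σ (-1)^k u^k with u equal to the inner function's series.
f(0) = 1
f′(0) = -1
f′′(0) = 2
f′′′(0) = -8
f^(4)(0) = 40
f^(5)(0) = -256
f^(6)(0) = 1952

122*z^6/45 - 32*z^5/15 + 5*z^4/3 - 4*z^3/3 + z^2 - z + 1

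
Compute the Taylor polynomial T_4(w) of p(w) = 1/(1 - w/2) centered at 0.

Differentiate repeatedly and evaluate at the center.
[w^0] = 1;  [w^1] = 1/2;  [w^2] = 1/4;  [w^3] = 1/8;  [w^4] = 1/16.

w^4/16 + w^3/8 + w^2/4 + w/2 + 1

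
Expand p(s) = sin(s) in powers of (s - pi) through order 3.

(s - pi)^3/6 - (s - pi)

Use the known series and substitute for the argument.
p(pi) = 0
p′(pi) = -1
p′′(pi) = 0
p′′′(pi) = 1
Dividing each by k! gives the coefficients c_0, ..., c_3.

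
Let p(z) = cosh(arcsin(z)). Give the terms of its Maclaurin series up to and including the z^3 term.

z^2/2 + 1

Compose series: expand the inner function first, then feed it into the outer expansion.
[z^0] = 1;  [z^1] = 0;  [z^2] = 1/2;  [z^3] = 0.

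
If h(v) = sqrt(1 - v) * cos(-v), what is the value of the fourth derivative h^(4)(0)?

Expand each factor separately, then convolve coefficients.
The coefficient of v^4 in the expansion is 25/384, so h^(4)(0) = 4! * (25/384) = 25/16.

25/16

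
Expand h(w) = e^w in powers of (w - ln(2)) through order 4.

h(ln(2)) = 2
h′(ln(2)) = 2
h′′(ln(2)) = 2
h′′′(ln(2)) = 2
h^(4)(ln(2)) = 2

(w - ln(2))^4/12 + (w - ln(2))^3/3 + (w - ln(2))^2 + 2*(w - ln(2)) + 2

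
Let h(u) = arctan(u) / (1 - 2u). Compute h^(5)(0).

Multiply the two series term by term and collect like powers.
From the series, [u^5] h = 223/15; multiply by 5! = 120 to get 1784.

1784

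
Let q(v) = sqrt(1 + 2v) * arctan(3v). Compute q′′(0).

6

Take the Cauchy product of the two expansions.
From the series, [v^2] q = 3; multiply by 2! = 2 to get 6.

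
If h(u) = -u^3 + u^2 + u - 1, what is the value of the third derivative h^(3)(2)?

-6

The coefficient of (u - 2)^3 in the expansion is -1, so h′′′(2) = 3! * (-1) = -6.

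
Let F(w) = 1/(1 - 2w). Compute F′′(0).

8

The coefficient of w^2 in the expansion is 4, so F′′(0) = 2! * (4) = 8.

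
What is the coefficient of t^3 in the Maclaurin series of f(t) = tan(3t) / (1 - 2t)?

21

Multiply the two series term by term and collect like powers.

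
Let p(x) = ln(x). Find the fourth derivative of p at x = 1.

Compute the successive derivatives at the expansion point and divide by k!.
From the series, [(x - 1)^4] p = -1/4; multiply by 4! = 24 to get -6.

-6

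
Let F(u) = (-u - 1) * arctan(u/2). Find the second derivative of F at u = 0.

-1

Multiply each power in the prefactor through the base expansion.
The coefficient of u^2 in the expansion is -1/2, so F′′(0) = 2! * (-1/2) = -1.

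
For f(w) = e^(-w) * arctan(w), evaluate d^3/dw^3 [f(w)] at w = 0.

Expand each factor separately, then convolve coefficients.
From the series, [w^3] f = 1/6; multiply by 3! = 6 to get 1.

1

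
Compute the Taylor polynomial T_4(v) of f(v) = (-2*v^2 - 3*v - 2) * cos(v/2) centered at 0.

Shift and add copies of the series according to the polynomial's terms.

47*v^4/192 + 3*v^3/8 - 7*v^2/4 - 3*v - 2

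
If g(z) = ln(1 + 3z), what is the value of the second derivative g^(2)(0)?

-9

Apply the Taylor formula c_k = f^(k)(a)/k!.
The coefficient of z^2 in the expansion is -9/2, so g′′(0) = 2! * (-9/2) = -9.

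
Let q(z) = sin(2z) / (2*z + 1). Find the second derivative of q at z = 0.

Multiply the numerator's expansion by the denominator's geometric series.
From the series, [z^2] q = -4; multiply by 2! = 2 to get -8.

-8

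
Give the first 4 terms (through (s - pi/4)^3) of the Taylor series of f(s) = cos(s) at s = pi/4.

Apply the Taylor formula c_k = f^(k)(a)/k!.
f(pi/4) = sqrt(2)/2
f′(pi/4) = -sqrt(2)/2
f′′(pi/4) = -sqrt(2)/2
f′′′(pi/4) = sqrt(2)/2

sqrt(2)*(s - pi/4)^3/12 - sqrt(2)*(s - pi/4)^2/4 - sqrt(2)*(s - pi/4)/2 + sqrt(2)/2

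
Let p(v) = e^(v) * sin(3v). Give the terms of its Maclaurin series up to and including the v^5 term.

Take the Cauchy product of the two expansions.
p(0) = 0
p′(0) = 3
p′′(0) = 6
p′′′(0) = -18
p^(4)(0) = -96
p^(5)(0) = -12

-v^5/10 - 4*v^4 - 3*v^3 + 3*v^2 + 3*v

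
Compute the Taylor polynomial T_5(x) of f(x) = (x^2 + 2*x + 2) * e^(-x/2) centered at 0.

-31*x^5/1920 + 17*x^4/192 - 7*x^3/24 + x^2/4 + x + 2

Multiply each power in the prefactor through the base expansion.
f(0) = 2
f′(0) = 1
f′′(0) = 1/2
f′′′(0) = -7/4
f^(4)(0) = 17/8
f^(5)(0) = -31/16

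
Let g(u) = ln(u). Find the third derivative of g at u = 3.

2/27

The coefficient of (u - 3)^3 in the expansion is 1/81, so g′′′(3) = 3! * (1/81) = 2/27.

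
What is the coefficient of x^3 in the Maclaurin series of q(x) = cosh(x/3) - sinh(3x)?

Combine the two series term by term.

-9/2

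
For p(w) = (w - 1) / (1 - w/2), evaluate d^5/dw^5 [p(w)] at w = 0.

Shift and add copies of the series according to the polynomial's terms.
The coefficient of w^5 in the expansion is 1/32, so p^(5)(0) = 5! * (1/32) = 15/4.

15/4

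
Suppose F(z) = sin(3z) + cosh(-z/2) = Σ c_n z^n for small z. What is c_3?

Expand each term separately and add.
F(0) = 1
F′(0) = 3
F′′(0) = 1/4
F′′′(0) = -27

-9/2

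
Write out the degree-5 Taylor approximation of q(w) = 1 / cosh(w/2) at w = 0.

Write the quotient as an unknown series and match coefficients against numerator = denominator · series.

5*w^4/384 - w^2/8 + 1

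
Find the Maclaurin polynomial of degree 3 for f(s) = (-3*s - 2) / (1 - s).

Distribute the polynomial across the series and collect like powers.
f(0) = -2
f′(0) = -5
f′′(0) = -10
f′′′(0) = -30
Then c_k = f^(k)(0)/k! gives each Taylor coefficient.

-5*s^3 - 5*s^2 - 5*s - 2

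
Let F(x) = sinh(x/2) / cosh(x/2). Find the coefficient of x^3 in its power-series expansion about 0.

Invert the denominator's series and multiply.

-1/24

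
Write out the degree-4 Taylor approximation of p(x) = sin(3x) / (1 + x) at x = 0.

3*x^4/2 - 3*x^3/2 - 3*x^2 + 3*x

Expand each factor separately, then convolve coefficients.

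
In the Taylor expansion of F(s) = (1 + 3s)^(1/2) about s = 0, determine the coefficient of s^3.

27/16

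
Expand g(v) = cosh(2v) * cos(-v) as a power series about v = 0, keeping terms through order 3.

Take the Cauchy product of the two expansions.
g(0) = 1
g′(0) = 0
g′′(0) = 3
g′′′(0) = 0
Dividing each by k! gives the coefficients c_0, ..., c_3.

3*v^2/2 + 1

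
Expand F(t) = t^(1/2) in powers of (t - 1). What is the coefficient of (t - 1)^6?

[(t - 1)^0] = 1;  [(t - 1)^1] = 1/2;  [(t - 1)^2] = -1/8;  [(t - 1)^3] = 1/16;  [(t - 1)^4] = -5/128;  [(t - 1)^5] = 7/256;  [(t - 1)^6] = -21/1024.

-21/1024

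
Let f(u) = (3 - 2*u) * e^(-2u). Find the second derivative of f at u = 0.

Distribute the polynomial across the series and collect like powers.
From the series, [u^2] f = 10; multiply by 2! = 2 to get 20.

20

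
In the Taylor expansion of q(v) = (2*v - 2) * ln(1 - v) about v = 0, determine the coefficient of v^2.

-1

Shift and add copies of the series according to the polynomial's terms.
[v^0] = 0;  [v^1] = 2;  [v^2] = -1.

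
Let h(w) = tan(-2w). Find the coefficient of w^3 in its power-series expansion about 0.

-8/3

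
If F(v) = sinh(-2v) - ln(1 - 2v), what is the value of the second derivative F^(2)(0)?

Add the two expansions coefficient-wise.
The coefficient of v^2 in the expansion is 2, so F′′(0) = 2! * (2) = 4.

4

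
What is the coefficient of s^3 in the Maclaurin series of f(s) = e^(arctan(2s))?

-4/3

Plug the Maclaurin series of the inner function into that of the outer and collect terms.
f(0) = 1
f′(0) = 2
f′′(0) = 4
f′′′(0) = -8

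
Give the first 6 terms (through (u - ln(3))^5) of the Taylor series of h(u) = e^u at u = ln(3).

h(ln(3)) = 3
h′(ln(3)) = 3
h′′(ln(3)) = 3
h′′′(ln(3)) = 3
h^(4)(ln(3)) = 3
h^(5)(ln(3)) = 3

(u - ln(3))^5/40 + (u - ln(3))^4/8 + (u - ln(3))^3/2 + 3*(u - ln(3))^2/2 + 3*(u - ln(3)) + 3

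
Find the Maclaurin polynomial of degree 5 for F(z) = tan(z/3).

F(0) = 0
F′(0) = 1/3
F′′(0) = 0
F′′′(0) = 2/27
F^(4)(0) = 0
F^(5)(0) = 16/243

2*z^5/3645 + z^3/81 + z/3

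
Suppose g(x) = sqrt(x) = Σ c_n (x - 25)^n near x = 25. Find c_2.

g(25) = 5
g′(25) = 1/10
g′′(25) = -1/500
So c_2 = g′′(25)/2! = -1/1000.

-1/1000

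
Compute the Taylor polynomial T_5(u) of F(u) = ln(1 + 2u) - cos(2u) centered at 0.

Expand each term separately and add.
[u^0] = -1;  [u^1] = 2;  [u^2] = 0;  [u^3] = 8/3;  [u^4] = -14/3;  [u^5] = 32/5.

32*u^5/5 - 14*u^4/3 + 8*u^3/3 + 2*u - 1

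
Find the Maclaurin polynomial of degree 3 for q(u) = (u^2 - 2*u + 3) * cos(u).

Multiply each power in the prefactor through the base expansion.
q(0) = 3
q′(0) = -2
q′′(0) = -1
q′′′(0) = 6
Then c_k = q^(k)(0)/k! gives each Taylor coefficient.

u^3 - u^2/2 - 2*u + 3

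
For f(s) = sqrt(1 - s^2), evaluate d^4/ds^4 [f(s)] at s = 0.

The coefficient of s^4 in the expansion is -1/8, so f^(4)(0) = 4! * (-1/8) = -3.

-3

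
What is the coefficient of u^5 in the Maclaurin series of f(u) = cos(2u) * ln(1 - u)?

-1/5

Take the Cauchy product of the two expansions.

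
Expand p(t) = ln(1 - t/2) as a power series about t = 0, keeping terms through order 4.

-t^4/64 - t^3/24 - t^2/8 - t/2

Use the known series and substitute for the argument.
[t^0] = 0;  [t^1] = -1/2;  [t^2] = -1/8;  [t^3] = -1/24;  [t^4] = -1/64.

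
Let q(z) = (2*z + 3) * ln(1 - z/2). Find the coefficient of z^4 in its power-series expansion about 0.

Multiply each power in the prefactor through the base expansion.
[z^0] = 0;  [z^1] = -3/2;  [z^2] = -11/8;  [z^3] = -3/8;  [z^4] = -25/192.

-25/192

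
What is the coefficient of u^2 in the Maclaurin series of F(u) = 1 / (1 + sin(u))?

1

Use the geometric series for the reciprocal, then substitute.
F(0) = 1
F′(0) = -1
F′′(0) = 2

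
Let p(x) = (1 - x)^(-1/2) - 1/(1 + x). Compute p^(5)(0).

4785/32

Add the two expansions coefficient-wise.
From the series, [x^5] p = 319/256; multiply by 5! = 120 to get 4785/32.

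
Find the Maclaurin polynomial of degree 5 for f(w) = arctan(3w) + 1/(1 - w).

248*w^5/5 + w^4 - 8*w^3 + w^2 + 4*w + 1

Expand each term separately and add.
f(0) = 1
f′(0) = 4
f′′(0) = 2
f′′′(0) = -48
f^(4)(0) = 24
f^(5)(0) = 5952
Dividing each by k! gives the coefficients c_0, ..., c_5.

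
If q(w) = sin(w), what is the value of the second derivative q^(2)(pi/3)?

The coefficient of (w - pi/3)^2 in the expansion is -sqrt(3)/4, so q′′(pi/3) = 2! * (-sqrt(3)/4) = -sqrt(3)/2.

-sqrt(3)/2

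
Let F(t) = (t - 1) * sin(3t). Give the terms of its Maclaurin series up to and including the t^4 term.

-9*t^4/2 + 9*t^3/2 + 3*t^2 - 3*t

Multiply each power in the prefactor through the base expansion.
F(0) = 0
F′(0) = -3
F′′(0) = 6
F′′′(0) = 27
F^(4)(0) = -108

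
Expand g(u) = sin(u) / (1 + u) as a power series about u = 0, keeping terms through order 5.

Expand each factor separately, then convolve coefficients.
g(0) = 0
g′(0) = 1
g′′(0) = -2
g′′′(0) = 5
g^(4)(0) = -20
g^(5)(0) = 101

101*u^5/120 - 5*u^4/6 + 5*u^3/6 - u^2 + u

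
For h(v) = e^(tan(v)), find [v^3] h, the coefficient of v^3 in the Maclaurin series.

1/2

Let u equal the inner series; expand the outer function in u and truncate.
h(0) = 1
h′(0) = 1
h′′(0) = 1
h′′′(0) = 3
Then c_k = h^(k)(0)/k! gives each Taylor coefficient.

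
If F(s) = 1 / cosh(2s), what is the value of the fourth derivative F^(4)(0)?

80

Divide the numerator series by the denominator series (power-series long division).
From the series, [s^4] F = 10/3; multiply by 4! = 24 to get 80.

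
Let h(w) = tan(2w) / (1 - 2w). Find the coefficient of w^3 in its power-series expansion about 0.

Write out both Maclaurin series and multiply, keeping only the needed powers.
h(0) = 0
h′(0) = 2
h′′(0) = 8
h′′′(0) = 64
The Taylor polynomial is Σ h^(k)(0)/k! · w^k.

32/3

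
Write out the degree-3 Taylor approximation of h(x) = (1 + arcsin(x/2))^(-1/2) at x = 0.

Compose series: expand the inner function first, then feed it into the outer expansion.

-19*x^3/384 + 3*x^2/32 - x/4 + 1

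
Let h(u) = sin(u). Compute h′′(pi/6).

Apply the Taylor formula c_k = f^(k)(a)/k!.
From the series, [(u - pi/6)^2] h = -1/4; multiply by 2! = 2 to get -1/2.

-1/2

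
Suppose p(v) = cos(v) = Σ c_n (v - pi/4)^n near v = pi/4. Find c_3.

sqrt(2)/12

Use the known series and substitute for the argument.
p(pi/4) = sqrt(2)/2
p′(pi/4) = -sqrt(2)/2
p′′(pi/4) = -sqrt(2)/2
p′′′(pi/4) = sqrt(2)/2
So c_3 = p′′′(pi/4)/3! = sqrt(2)/12.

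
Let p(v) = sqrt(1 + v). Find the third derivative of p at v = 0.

The coefficient of v^3 in the expansion is 1/16, so p′′′(0) = 3! * (1/16) = 3/8.

3/8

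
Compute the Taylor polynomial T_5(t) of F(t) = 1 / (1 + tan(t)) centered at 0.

-32*t^5/15 + 5*t^4/3 - 4*t^3/3 + t^2 - t + 1

Write 1/(1+u) = 1 - u + u^2 - u^3 + ... and substitute the series for u.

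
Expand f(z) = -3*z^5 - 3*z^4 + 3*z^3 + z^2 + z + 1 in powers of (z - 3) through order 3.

-303*(z - 3)^3 - 944*(z - 3)^2 - 1451*(z - 3) - 878

Differentiate repeatedly and evaluate at the center.
f(3) = -878
f′(3) = -1451
f′′(3) = -1888
f′′′(3) = -1818
Then c_k = f^(k)(3)/k! gives each Taylor coefficient.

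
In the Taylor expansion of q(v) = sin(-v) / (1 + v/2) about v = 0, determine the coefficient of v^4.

Take the Cauchy product of the two expansions.
[v^0] = 0;  [v^1] = -1;  [v^2] = 1/2;  [v^3] = -1/12;  [v^4] = 1/24.

1/24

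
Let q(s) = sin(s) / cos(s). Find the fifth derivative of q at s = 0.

Write the quotient as an unknown series and match coefficients against numerator = denominator · series.
The coefficient of s^5 in the expansion is 2/15, so q^(5)(0) = 5! * (2/15) = 16.

16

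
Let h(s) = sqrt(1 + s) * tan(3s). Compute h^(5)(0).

Expand each factor separately, then convolve coefficients.
The coefficient of s^5 in the expansion is 19941/640, so h^(5)(0) = 5! * (19941/640) = 59823/16.

59823/16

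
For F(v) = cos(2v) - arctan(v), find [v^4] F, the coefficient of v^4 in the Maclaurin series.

Expand each term separately and add.
[v^0] = 1;  [v^1] = -1;  [v^2] = -2;  [v^3] = 1/3;  [v^4] = 2/3.

2/3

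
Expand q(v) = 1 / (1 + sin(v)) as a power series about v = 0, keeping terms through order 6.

17*v^6/45 - 61*v^5/120 + 2*v^4/3 - 5*v^3/6 + v^2 - v + 1

Expand as Σ (-1)^k u^k with u equal to the inner function's series.
q(0) = 1
q′(0) = -1
q′′(0) = 2
q′′′(0) = -5
q^(4)(0) = 16
q^(5)(0) = -61
q^(6)(0) = 272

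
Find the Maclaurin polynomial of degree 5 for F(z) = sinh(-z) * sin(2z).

Take the Cauchy product of the two expansions.
[z^0] = 0;  [z^1] = 0;  [z^2] = -2;  [z^3] = 0;  [z^4] = 1;  [z^5] = 0.

z^4 - 2*z^2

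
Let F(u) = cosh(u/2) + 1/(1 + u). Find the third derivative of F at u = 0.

Combine the two series term by term.
From the series, [u^3] F = -1; multiply by 3! = 6 to get -6.

-6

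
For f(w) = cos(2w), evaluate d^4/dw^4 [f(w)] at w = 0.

The coefficient of w^4 in the expansion is 2/3, so f^(4)(0) = 4! * (2/3) = 16.

16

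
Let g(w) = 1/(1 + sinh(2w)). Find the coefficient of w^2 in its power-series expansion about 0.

4

Plug the Maclaurin series of the inner function into that of the outer and collect terms.
[w^0] = 1;  [w^1] = -2;  [w^2] = 4.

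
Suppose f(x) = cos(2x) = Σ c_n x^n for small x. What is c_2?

f(0) = 1
f′(0) = 0
f′′(0) = -4
So c_2 = f′′(0)/2! = -2.

-2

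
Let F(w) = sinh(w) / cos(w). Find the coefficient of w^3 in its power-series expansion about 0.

2/3

Invert the denominator's series and multiply.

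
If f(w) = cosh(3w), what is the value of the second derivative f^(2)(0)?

9

The coefficient of w^2 in the expansion is 9/2, so f′′(0) = 2! * (9/2) = 9.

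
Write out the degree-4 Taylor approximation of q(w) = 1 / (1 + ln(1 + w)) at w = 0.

Write 1/(1+u) = 1 - u + u^2 - u^3 + ... and substitute the series for u.

11*w^4/3 - 7*w^3/3 + 3*w^2/2 - w + 1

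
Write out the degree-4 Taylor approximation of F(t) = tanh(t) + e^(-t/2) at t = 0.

t^4/384 - 17*t^3/48 + t^2/8 + t/2 + 1

Combine the two series term by term.
F(0) = 1
F′(0) = 1/2
F′′(0) = 1/4
F′′′(0) = -17/8
F^(4)(0) = 1/16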